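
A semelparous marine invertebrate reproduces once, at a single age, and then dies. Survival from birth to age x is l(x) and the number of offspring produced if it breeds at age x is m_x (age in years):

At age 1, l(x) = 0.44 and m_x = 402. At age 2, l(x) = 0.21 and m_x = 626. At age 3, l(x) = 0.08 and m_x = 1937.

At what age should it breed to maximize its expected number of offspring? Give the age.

Expected offspring if breeding at age x = l(x) × m_x:
  age 1: 0.44 × 402 = 176.880
  age 2: 0.21 × 626 = 131.460
  age 3: 0.08 × 1937 = 154.960
Maximum at age 1 (176.880).

1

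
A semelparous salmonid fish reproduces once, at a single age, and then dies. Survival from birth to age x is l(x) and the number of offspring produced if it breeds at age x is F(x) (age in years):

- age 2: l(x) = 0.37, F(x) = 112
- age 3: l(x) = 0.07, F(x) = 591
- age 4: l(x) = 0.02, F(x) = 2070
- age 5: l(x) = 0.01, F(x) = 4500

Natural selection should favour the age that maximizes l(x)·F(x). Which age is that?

5

Expected offspring if breeding at age x = l(x) × F(x):
  age 2: 0.37 × 112 = 41.440
  age 3: 0.07 × 591 = 41.370
  age 4: 0.02 × 2070 = 41.400
  age 5: 0.01 × 4500 = 45.000
Maximum at age 5 (45.000).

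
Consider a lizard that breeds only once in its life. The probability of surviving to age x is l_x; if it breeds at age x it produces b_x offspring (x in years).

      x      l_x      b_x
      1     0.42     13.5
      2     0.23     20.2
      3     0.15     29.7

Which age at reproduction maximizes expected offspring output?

Expected offspring if breeding at age x = l_x × b_x:
  age 1: 0.42 × 13.5 = 5.670
  age 2: 0.23 × 20.2 = 4.646
  age 3: 0.15 × 29.7 = 4.455
Maximum at age 1 (5.670).

1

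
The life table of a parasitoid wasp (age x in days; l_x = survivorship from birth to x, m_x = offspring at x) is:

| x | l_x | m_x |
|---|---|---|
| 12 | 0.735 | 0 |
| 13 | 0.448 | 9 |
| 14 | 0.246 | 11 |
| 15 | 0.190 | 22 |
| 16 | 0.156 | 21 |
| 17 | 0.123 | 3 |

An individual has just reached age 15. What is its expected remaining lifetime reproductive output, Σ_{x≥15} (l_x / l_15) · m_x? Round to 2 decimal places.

41.18

l_15 = 0.190. Conditional survival from age 15 to x is l_x / l_15.
  x=15: (0.190/0.190) × 22 = 22.0000
  x=16: (0.156/0.190) × 21 = 17.2421
  x=17: (0.123/0.190) × 3 = 1.9421
Sum = 22.0000 + 17.2421 + 1.9421 = 41.1842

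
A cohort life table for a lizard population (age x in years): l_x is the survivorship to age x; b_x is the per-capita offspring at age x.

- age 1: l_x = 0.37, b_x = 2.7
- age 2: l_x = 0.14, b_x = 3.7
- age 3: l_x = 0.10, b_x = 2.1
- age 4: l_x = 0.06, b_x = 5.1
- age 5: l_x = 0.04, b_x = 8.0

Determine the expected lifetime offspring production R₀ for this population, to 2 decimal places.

R₀ = Σ l_x b_x:
  age 1: 0.37 × 2.7 = 0.9990
  age 2: 0.14 × 3.7 = 0.5180
  age 3: 0.10 × 2.1 = 0.2100
  age 4: 0.06 × 5.1 = 0.3060
  age 5: 0.04 × 8.0 = 0.3200
R₀ = 0.9990 + 0.5180 + 0.2100 + 0.3060 + 0.3200 = 2.3530

2.35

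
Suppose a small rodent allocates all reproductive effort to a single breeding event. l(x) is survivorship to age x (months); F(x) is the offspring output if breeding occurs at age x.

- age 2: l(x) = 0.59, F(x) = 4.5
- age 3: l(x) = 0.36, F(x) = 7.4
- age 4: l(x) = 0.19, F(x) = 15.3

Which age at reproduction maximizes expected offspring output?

Expected offspring if breeding at age x = l(x) × F(x):
  age 2: 0.59 × 4.5 = 2.655
  age 3: 0.36 × 7.4 = 2.664
  age 4: 0.19 × 15.3 = 2.907
Maximum at age 4 (2.907).

4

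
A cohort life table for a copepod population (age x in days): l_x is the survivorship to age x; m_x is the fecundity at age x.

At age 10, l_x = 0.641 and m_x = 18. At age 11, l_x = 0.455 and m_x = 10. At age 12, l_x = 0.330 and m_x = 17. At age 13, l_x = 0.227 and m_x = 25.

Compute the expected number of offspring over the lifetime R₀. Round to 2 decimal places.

R₀ = Σ l_x m_x:
  age 10: 0.641 × 18 = 11.5380
  age 11: 0.455 × 10 = 4.5500
  age 12: 0.330 × 17 = 5.6100
  age 13: 0.227 × 25 = 5.6750
R₀ = 11.5380 + 4.5500 + 5.6100 + 5.6750 = 27.3730

27.37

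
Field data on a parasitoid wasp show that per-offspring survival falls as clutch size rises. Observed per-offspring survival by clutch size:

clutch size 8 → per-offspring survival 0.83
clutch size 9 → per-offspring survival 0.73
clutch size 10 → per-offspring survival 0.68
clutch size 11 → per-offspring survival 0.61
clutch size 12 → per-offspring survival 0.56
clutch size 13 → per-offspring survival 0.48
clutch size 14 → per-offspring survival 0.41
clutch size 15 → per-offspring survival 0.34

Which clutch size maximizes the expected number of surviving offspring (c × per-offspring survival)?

Expected surviving offspring = c × s(c):
  c=8: 8 × 0.83 = 6.640
  c=9: 9 × 0.73 = 6.570
  c=10: 10 × 0.68 = 6.800
  c=11: 11 × 0.61 = 6.710
  c=12: 12 × 0.56 = 6.720
  c=13: 13 × 0.48 = 6.240
  c=14: 14 × 0.41 = 5.740
  c=15: 15 × 0.34 = 5.100
Maximum at c = 10 (6.800 surviving offspring).

10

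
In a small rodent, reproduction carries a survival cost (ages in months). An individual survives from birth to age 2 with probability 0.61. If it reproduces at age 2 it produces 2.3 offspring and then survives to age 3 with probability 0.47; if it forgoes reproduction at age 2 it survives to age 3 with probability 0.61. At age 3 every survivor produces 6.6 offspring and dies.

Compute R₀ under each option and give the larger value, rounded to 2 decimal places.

breed at age 2: R₀ = 0.61 × (2.3 + 0.47 × 6.6) = 0.61 × 5.4020 = 3.2952
delay to age 3: R₀ = 0.61 × (0.61 × 6.6) = 0.61 × 4.0260 = 2.4559
Higher: breed at age 2 (3.2952).

3.30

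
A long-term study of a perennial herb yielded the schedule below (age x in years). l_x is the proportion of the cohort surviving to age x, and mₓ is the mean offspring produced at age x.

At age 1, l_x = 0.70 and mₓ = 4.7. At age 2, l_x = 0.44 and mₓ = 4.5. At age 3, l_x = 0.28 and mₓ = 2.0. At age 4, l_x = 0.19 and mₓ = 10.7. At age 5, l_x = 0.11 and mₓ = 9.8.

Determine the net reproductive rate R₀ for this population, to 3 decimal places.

8.941

R₀ = Σ l_x mₓ:
  age 1: 0.70 × 4.7 = 3.2900
  age 2: 0.44 × 4.5 = 1.9800
  age 3: 0.28 × 2.0 = 0.5600
  age 4: 0.19 × 10.7 = 2.0330
  age 5: 0.11 × 9.8 = 1.0780
R₀ = 3.2900 + 1.9800 + 0.5600 + 2.0330 + 1.0780 = 8.9410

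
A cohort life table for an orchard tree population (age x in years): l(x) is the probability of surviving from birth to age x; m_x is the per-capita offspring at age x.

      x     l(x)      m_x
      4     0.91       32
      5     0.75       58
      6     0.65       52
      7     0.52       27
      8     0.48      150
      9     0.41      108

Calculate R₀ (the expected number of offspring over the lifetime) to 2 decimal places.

236.74

R₀ = Σ l(x) m_x:
  age 4: 0.91 × 32 = 29.1200
  age 5: 0.75 × 58 = 43.5000
  age 6: 0.65 × 52 = 33.8000
  age 7: 0.52 × 27 = 14.0400
  age 8: 0.48 × 150 = 72.0000
  age 9: 0.41 × 108 = 44.2800
R₀ = 29.1200 + 43.5000 + 33.8000 + 14.0400 + 72.0000 + 44.2800 = 236.7400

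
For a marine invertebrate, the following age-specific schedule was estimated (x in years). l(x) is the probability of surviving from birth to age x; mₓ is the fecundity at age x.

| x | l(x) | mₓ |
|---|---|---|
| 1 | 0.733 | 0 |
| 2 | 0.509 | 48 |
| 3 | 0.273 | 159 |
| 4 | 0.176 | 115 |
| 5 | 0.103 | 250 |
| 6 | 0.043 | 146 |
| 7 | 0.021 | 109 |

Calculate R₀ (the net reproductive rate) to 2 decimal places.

122.40

R₀ = Σ l(x) mₓ:
  age 1: 0.733 × 0 = 0.0000
  age 2: 0.509 × 48 = 24.4320
  age 3: 0.273 × 159 = 43.4070
  age 4: 0.176 × 115 = 20.2400
  age 5: 0.103 × 250 = 25.7500
  age 6: 0.043 × 146 = 6.2780
  age 7: 0.021 × 109 = 2.2890
R₀ = 0.0000 + 24.4320 + 43.4070 + 20.2400 + 25.7500 + 6.2780 + 2.2890 = 122.3960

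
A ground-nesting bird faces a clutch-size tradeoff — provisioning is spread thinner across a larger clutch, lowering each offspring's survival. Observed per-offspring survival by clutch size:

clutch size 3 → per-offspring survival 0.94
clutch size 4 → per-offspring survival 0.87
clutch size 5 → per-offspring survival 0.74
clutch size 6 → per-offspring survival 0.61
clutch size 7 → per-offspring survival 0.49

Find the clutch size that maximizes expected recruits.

Expected recruits = c × s(c):
  c=3: 3 × 0.94 = 2.820
  c=4: 4 × 0.87 = 3.480
  c=5: 5 × 0.74 = 3.700
  c=6: 6 × 0.61 = 3.660
  c=7: 7 × 0.49 = 3.430
Maximum at c = 5 (3.700 recruits).

5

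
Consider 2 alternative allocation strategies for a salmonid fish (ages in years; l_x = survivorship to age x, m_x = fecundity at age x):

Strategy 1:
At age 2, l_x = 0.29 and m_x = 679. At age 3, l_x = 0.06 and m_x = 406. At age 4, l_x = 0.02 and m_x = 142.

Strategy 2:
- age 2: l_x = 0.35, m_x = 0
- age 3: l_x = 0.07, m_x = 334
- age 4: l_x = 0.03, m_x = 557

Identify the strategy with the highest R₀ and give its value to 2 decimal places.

Strategy 1: R₀ = 0.29×679 + 0.06×406 + 0.02×142 = 224.1100
Strategy 2: R₀ = 0.35×0 + 0.07×334 + 0.03×557 = 40.0900
Highest R₀: strategy 1 with 224.1100.

224.11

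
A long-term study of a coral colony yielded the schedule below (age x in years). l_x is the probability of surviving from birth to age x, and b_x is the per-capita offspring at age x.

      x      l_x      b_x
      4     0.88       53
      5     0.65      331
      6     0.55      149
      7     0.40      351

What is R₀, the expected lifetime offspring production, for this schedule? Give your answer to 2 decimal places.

484.14

R₀ = Σ l_x b_x:
  age 4: 0.88 × 53 = 46.6400
  age 5: 0.65 × 331 = 215.1500
  age 6: 0.55 × 149 = 81.9500
  age 7: 0.40 × 351 = 140.4000
R₀ = 46.6400 + 215.1500 + 81.9500 + 140.4000 = 484.1400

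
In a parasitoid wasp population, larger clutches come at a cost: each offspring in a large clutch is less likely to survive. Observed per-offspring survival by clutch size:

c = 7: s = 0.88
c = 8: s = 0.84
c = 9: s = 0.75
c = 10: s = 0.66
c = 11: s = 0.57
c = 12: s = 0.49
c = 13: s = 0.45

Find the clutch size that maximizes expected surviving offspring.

9

Expected surviving offspring = c × s(c):
  c=7: 7 × 0.88 = 6.160
  c=8: 8 × 0.84 = 6.720
  c=9: 9 × 0.75 = 6.750
  c=10: 10 × 0.66 = 6.600
  c=11: 11 × 0.57 = 6.270
  c=12: 12 × 0.49 = 5.880
  c=13: 13 × 0.45 = 5.850
Maximum at c = 9 (6.750 surviving offspring).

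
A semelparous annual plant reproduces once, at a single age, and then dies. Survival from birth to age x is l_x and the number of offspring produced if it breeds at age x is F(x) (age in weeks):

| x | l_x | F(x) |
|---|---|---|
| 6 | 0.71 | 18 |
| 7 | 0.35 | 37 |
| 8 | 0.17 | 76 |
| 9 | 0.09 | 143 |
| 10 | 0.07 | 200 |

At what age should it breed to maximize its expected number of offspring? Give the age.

10

Expected offspring if breeding at age x = l_x × F(x):
  age 6: 0.71 × 18 = 12.780
  age 7: 0.35 × 37 = 12.950
  age 8: 0.17 × 76 = 12.920
  age 9: 0.09 × 143 = 12.870
  age 10: 0.07 × 200 = 14.000
Maximum at age 10 (14.000).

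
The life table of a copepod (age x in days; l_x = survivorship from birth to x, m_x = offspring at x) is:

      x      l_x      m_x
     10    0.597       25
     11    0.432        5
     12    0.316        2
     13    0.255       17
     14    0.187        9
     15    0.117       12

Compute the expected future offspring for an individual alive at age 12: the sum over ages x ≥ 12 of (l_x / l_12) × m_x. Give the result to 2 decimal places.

25.49

l_12 = 0.316. Conditional survival from age 12 to x is l_x / l_12.
  x=12: (0.316/0.316) × 2 = 2.0000
  x=13: (0.255/0.316) × 17 = 13.7184
  x=14: (0.187/0.316) × 9 = 5.3259
  x=15: (0.117/0.316) × 12 = 4.4430
Sum = 2.0000 + 13.7184 + 5.3259 + 4.4430 = 25.4873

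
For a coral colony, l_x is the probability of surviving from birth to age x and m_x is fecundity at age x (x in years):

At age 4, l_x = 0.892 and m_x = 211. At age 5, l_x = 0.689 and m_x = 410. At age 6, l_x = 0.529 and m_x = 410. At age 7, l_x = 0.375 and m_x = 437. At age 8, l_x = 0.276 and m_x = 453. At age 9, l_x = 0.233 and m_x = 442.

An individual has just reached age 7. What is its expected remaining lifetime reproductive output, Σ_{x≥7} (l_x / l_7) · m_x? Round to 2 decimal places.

1045.04

l_7 = 0.375. Conditional survival from age 7 to x is l_x / l_7.
  x=7: (0.375/0.375) × 437 = 437.0000
  x=8: (0.276/0.375) × 453 = 333.4080
  x=9: (0.233/0.375) × 442 = 274.6293
Sum = 437.0000 + 333.4080 + 274.6293 = 1045.0373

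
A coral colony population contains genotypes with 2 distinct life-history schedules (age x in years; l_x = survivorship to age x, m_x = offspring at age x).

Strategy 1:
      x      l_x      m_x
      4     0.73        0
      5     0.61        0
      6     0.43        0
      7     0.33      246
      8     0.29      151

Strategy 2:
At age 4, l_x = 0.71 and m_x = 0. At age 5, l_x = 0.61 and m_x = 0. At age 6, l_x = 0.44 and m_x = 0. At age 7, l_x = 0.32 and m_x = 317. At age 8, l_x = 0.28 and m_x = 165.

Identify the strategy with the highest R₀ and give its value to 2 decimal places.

147.64

Strategy 1: R₀ = 0.73×0 + 0.61×0 + 0.43×0 + 0.33×246 + 0.29×151 = 124.9700
Strategy 2: R₀ = 0.71×0 + 0.61×0 + 0.44×0 + 0.32×317 + 0.28×165 = 147.6400
Highest R₀: strategy 2 with 147.6400.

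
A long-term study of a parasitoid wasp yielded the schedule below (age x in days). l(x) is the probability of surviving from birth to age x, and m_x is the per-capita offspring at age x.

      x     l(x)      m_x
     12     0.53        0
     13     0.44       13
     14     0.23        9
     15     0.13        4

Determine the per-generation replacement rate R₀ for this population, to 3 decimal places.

8.310

R₀ = Σ l(x) m_x:
  age 12: 0.53 × 0 = 0.0000
  age 13: 0.44 × 13 = 5.7200
  age 14: 0.23 × 9 = 2.0700
  age 15: 0.13 × 4 = 0.5200
R₀ = 0.0000 + 5.7200 + 2.0700 + 0.5200 = 8.3100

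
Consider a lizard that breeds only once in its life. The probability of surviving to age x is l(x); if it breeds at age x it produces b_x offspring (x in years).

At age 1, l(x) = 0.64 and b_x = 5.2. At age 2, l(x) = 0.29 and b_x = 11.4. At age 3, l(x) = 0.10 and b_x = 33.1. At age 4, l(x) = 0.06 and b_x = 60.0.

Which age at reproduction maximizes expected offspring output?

4

Expected offspring if breeding at age x = l(x) × b_x:
  age 1: 0.64 × 5.2 = 3.328
  age 2: 0.29 × 11.4 = 3.306
  age 3: 0.10 × 33.1 = 3.310
  age 4: 0.06 × 60.0 = 3.600
Maximum at age 4 (3.600).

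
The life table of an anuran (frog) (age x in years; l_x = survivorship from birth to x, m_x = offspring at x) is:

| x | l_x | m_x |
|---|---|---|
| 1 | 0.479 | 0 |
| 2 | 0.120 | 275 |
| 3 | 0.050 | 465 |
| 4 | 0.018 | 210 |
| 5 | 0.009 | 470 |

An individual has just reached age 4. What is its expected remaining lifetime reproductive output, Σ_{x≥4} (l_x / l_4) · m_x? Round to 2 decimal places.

l_4 = 0.018. Conditional survival from age 4 to x is l_x / l_4.
  x=4: (0.018/0.018) × 210 = 210.0000
  x=5: (0.009/0.018) × 470 = 235.0000
Sum = 210.0000 + 235.0000 = 445.0000

445.00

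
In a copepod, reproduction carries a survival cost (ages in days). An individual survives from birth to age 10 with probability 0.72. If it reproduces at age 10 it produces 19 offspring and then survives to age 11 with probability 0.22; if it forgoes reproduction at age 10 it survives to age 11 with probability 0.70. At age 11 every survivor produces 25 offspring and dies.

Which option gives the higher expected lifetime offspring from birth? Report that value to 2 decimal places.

breed at age 10: R₀ = 0.72 × (19 + 0.22 × 25) = 0.72 × 24.5000 = 17.6400
delay to age 11: R₀ = 0.72 × (0.70 × 25) = 0.72 × 17.5000 = 12.6000
Higher: breed at age 10 (17.6400).

17.64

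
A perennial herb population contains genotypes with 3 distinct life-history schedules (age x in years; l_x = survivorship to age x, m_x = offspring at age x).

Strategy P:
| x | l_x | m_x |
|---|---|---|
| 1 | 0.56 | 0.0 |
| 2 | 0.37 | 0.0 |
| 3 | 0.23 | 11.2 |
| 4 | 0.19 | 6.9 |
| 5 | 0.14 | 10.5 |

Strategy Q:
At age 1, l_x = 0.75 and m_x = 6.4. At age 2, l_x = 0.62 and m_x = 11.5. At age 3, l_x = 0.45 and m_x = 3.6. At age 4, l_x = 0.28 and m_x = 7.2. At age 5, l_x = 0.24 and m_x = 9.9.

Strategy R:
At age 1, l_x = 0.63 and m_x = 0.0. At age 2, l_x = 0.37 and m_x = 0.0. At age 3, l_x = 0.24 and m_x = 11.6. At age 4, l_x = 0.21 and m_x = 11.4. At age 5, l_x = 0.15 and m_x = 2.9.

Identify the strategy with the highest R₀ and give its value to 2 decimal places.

Strategy P: R₀ = 0.56×0.0 + 0.37×0.0 + 0.23×11.2 + 0.19×6.9 + 0.14×10.5 = 5.3570
Strategy Q: R₀ = 0.75×6.4 + 0.62×11.5 + 0.45×3.6 + 0.28×7.2 + 0.24×9.9 = 17.9420
Strategy R: R₀ = 0.63×0.0 + 0.37×0.0 + 0.24×11.6 + 0.21×11.4 + 0.15×2.9 = 5.6130
Highest R₀: strategy Q with 17.9420.

17.94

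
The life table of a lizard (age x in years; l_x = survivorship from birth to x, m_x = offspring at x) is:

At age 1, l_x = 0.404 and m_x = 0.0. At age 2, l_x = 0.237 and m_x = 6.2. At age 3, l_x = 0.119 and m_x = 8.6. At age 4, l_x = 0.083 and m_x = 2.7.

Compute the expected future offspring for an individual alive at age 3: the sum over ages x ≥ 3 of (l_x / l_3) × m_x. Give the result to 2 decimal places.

l_3 = 0.119. Conditional survival from age 3 to x is l_x / l_3.
  x=3: (0.119/0.119) × 8.6 = 8.6000
  x=4: (0.083/0.119) × 2.7 = 1.8832
Sum = 8.6000 + 1.8832 = 10.4832

10.48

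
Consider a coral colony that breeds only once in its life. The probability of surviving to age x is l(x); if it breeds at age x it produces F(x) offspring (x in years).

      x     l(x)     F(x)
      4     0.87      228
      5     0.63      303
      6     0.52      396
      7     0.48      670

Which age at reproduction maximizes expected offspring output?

7

Expected offspring if breeding at age x = l(x) × F(x):
  age 4: 0.87 × 228 = 198.360
  age 5: 0.63 × 303 = 190.890
  age 6: 0.52 × 396 = 205.920
  age 7: 0.48 × 670 = 321.600
Maximum at age 7 (321.600).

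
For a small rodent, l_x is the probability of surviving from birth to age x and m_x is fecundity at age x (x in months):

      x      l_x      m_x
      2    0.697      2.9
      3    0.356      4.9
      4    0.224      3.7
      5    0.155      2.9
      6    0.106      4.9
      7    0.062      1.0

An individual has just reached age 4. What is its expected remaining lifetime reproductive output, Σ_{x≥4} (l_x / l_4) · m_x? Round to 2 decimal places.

l_4 = 0.224. Conditional survival from age 4 to x is l_x / l_4.
  x=4: (0.224/0.224) × 3.7 = 3.7000
  x=5: (0.155/0.224) × 2.9 = 2.0067
  x=6: (0.106/0.224) × 4.9 = 2.3188
  x=7: (0.062/0.224) × 1.0 = 0.2768
Sum = 3.7000 + 2.0067 + 2.3188 + 0.2768 = 8.3022

8.30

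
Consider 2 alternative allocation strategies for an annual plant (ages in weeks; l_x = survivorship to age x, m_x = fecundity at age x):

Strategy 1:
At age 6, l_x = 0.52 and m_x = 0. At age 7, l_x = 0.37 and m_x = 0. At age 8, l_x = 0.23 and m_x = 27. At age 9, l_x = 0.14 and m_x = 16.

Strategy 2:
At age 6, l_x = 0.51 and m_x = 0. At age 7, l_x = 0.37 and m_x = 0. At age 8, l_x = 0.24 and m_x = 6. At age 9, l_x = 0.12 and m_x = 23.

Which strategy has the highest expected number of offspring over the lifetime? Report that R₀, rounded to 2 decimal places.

Strategy 1: R₀ = 0.52×0 + 0.37×0 + 0.23×27 + 0.14×16 = 8.4500
Strategy 2: R₀ = 0.51×0 + 0.37×0 + 0.24×6 + 0.12×23 = 4.2000
Highest R₀: strategy 1 with 8.4500.

8.45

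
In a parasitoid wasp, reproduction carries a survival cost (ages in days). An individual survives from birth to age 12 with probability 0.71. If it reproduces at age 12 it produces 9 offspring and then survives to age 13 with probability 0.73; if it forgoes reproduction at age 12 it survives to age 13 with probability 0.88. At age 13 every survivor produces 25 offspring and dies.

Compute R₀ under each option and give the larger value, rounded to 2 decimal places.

19.35

breed at age 12: R₀ = 0.71 × (9 + 0.73 × 25) = 0.71 × 27.2500 = 19.3475
delay to age 13: R₀ = 0.71 × (0.88 × 25) = 0.71 × 22.0000 = 15.6200
Higher: breed at age 12 (19.3475).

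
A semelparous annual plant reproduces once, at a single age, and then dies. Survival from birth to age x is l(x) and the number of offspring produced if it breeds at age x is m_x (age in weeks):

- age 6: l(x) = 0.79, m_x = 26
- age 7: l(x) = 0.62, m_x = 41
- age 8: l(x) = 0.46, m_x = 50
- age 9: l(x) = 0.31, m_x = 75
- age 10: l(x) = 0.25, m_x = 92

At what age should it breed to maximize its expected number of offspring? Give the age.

Expected offspring if breeding at age x = l(x) × m_x:
  age 6: 0.79 × 26 = 20.540
  age 7: 0.62 × 41 = 25.420
  age 8: 0.46 × 50 = 23.000
  age 9: 0.31 × 75 = 23.250
  age 10: 0.25 × 92 = 23.000
Maximum at age 7 (25.420).

7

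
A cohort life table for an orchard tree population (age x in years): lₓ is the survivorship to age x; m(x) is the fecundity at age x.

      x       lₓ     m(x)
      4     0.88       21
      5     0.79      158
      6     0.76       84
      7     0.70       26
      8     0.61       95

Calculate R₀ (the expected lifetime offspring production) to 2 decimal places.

R₀ = Σ lₓ m(x):
  age 4: 0.88 × 21 = 18.4800
  age 5: 0.79 × 158 = 124.8200
  age 6: 0.76 × 84 = 63.8400
  age 7: 0.70 × 26 = 18.2000
  age 8: 0.61 × 95 = 57.9500
R₀ = 18.4800 + 124.8200 + 63.8400 + 18.2000 + 57.9500 = 283.2900

283.29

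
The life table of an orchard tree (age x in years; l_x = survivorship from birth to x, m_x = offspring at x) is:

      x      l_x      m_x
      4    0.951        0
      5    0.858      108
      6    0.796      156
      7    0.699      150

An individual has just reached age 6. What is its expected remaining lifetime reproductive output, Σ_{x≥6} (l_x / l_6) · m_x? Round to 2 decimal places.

l_6 = 0.796. Conditional survival from age 6 to x is l_x / l_6.
  x=6: (0.796/0.796) × 156 = 156.0000
  x=7: (0.699/0.796) × 150 = 131.7211
Sum = 156.0000 + 131.7211 = 287.7211

287.72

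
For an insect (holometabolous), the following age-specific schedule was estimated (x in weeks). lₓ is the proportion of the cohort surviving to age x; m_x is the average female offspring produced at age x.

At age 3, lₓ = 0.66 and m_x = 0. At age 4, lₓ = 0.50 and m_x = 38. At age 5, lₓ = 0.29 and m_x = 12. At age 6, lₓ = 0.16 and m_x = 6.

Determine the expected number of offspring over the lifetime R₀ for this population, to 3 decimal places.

R₀ = Σ lₓ m_x:
  age 3: 0.66 × 0 = 0.0000
  age 4: 0.50 × 38 = 19.0000
  age 5: 0.29 × 12 = 3.4800
  age 6: 0.16 × 6 = 0.9600
R₀ = 0.0000 + 19.0000 + 3.4800 + 0.9600 = 23.4400

23.440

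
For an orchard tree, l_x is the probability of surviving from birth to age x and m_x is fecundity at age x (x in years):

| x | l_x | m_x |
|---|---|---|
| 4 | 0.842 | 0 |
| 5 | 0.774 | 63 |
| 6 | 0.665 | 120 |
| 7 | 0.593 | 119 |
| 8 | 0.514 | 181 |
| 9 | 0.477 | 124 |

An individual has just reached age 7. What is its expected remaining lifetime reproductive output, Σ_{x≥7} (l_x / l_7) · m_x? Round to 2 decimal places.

375.63

l_7 = 0.593. Conditional survival from age 7 to x is l_x / l_7.
  x=7: (0.593/0.593) × 119 = 119.0000
  x=8: (0.514/0.593) × 181 = 156.8870
  x=9: (0.477/0.593) × 124 = 99.7437
Sum = 119.0000 + 156.8870 + 99.7437 = 375.6307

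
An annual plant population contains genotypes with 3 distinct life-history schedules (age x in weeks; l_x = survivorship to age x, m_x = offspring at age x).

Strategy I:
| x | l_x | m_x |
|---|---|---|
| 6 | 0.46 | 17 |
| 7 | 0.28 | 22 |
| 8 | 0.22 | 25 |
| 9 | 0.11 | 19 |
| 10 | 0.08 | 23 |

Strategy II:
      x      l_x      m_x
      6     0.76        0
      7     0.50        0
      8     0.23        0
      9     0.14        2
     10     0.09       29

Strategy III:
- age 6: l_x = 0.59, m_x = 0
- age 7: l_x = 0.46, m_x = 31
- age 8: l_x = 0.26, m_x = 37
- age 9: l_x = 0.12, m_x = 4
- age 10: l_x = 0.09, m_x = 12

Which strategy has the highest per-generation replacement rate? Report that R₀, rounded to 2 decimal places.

Strategy I: R₀ = 0.46×17 + 0.28×22 + 0.22×25 + 0.11×19 + 0.08×23 = 23.4100
Strategy II: R₀ = 0.76×0 + 0.50×0 + 0.23×0 + 0.14×2 + 0.09×29 = 2.8900
Strategy III: R₀ = 0.59×0 + 0.46×31 + 0.26×37 + 0.12×4 + 0.09×12 = 25.4400
Highest R₀: strategy III with 25.4400.

25.44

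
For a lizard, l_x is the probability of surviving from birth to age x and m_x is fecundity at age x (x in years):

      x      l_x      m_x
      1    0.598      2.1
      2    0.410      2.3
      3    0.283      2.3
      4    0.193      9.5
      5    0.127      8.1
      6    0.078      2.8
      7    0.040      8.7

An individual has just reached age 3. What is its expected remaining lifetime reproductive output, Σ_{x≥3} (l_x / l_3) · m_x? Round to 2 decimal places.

l_3 = 0.283. Conditional survival from age 3 to x is l_x / l_3.
  x=3: (0.283/0.283) × 2.3 = 2.3000
  x=4: (0.193/0.283) × 9.5 = 6.4788
  x=5: (0.127/0.283) × 8.1 = 3.6350
  x=6: (0.078/0.283) × 2.8 = 0.7717
  x=7: (0.040/0.283) × 8.7 = 1.2297
Sum = 2.3000 + 6.4788 + 3.6350 + 0.7717 + 1.2297 = 14.4152

14.42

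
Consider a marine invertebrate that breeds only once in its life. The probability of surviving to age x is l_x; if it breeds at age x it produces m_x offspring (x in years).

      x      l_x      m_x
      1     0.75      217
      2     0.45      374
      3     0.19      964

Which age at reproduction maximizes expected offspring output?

3

Expected offspring if breeding at age x = l_x × m_x:
  age 1: 0.75 × 217 = 162.750
  age 2: 0.45 × 374 = 168.300
  age 3: 0.19 × 964 = 183.160
Maximum at age 3 (183.160).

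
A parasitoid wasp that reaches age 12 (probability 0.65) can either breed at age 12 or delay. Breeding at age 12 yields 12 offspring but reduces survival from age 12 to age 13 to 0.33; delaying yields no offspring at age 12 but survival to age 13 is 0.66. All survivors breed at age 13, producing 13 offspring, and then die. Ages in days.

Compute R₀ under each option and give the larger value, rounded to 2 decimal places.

10.59

breed at age 12: R₀ = 0.65 × (12 + 0.33 × 13) = 0.65 × 16.2900 = 10.5885
delay to age 13: R₀ = 0.65 × (0.66 × 13) = 0.65 × 8.5800 = 5.5770
Higher: breed at age 12 (10.5885).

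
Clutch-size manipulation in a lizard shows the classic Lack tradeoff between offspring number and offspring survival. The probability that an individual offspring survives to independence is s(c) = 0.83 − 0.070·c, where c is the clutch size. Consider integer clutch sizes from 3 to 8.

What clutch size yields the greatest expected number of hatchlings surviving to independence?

6

Expected hatchlings surviving to independence = c × s(c):
  c=3: 3 × 0.620 = 1.860
  c=4: 4 × 0.550 = 2.200
  c=5: 5 × 0.480 = 2.400
  c=6: 6 × 0.410 = 2.460
  c=7: 7 × 0.340 = 2.380
  c=8: 8 × 0.270 = 2.160
Maximum at c = 6 (2.460 hatchlings surviving to independence).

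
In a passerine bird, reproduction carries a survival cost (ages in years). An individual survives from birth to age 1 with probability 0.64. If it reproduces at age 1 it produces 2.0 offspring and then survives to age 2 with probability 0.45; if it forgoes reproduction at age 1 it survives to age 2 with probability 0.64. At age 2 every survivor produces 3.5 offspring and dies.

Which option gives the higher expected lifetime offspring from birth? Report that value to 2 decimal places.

2.29

breed at age 1: R₀ = 0.64 × (2.0 + 0.45 × 3.5) = 0.64 × 3.5750 = 2.2880
delay to age 2: R₀ = 0.64 × (0.64 × 3.5) = 0.64 × 2.2400 = 1.4336
Higher: breed at age 1 (2.2880).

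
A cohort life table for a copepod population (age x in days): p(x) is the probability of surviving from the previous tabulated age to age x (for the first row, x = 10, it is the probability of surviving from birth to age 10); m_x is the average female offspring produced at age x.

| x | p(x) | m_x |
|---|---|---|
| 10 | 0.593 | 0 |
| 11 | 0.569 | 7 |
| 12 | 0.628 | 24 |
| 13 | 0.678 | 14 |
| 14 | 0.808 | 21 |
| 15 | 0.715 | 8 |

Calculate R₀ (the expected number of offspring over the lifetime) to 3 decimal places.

Survivorship from birth: l_x = p_10·p_11·…·p_x.
  l_10 = 0.59300
  l_11 = 0.33742
  l_12 = 0.21190
  l_13 = 0.14367
  l_14 = 0.11608
  l_15 = 0.08300
R₀ = Σ l_x m_x:
  age 10: 0.59300 × 0 = 0.0000
  age 11: 0.33742 × 7 = 2.3619
  age 12: 0.21190 × 24 = 5.0856
  age 13: 0.14367 × 14 = 2.0114
  age 14: 0.11608 × 21 = 2.4377
  age 15: 0.08300 × 8 = 0.6640
R₀ = 0.0000 + 2.3619 + 5.0856 + 2.0114 + 2.4377 + 0.6640 = 12.5606

12.561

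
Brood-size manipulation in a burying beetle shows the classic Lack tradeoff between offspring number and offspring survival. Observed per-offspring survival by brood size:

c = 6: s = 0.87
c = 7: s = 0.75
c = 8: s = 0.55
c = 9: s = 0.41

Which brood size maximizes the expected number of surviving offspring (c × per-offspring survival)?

7

Expected surviving offspring = c × s(c):
  c=6: 6 × 0.87 = 5.220
  c=7: 7 × 0.75 = 5.250
  c=8: 8 × 0.55 = 4.400
  c=9: 9 × 0.41 = 3.690
Maximum at c = 7 (5.250 surviving offspring).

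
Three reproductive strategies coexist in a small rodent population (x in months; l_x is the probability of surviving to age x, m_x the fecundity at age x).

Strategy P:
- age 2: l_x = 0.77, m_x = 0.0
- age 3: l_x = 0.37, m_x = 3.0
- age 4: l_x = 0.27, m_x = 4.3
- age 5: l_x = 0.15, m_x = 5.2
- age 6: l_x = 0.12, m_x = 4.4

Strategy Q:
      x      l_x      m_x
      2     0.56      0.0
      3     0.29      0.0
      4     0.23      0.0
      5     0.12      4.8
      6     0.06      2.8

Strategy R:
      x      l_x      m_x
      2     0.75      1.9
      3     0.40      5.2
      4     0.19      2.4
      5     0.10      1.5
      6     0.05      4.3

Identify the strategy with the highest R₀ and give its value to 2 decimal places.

Strategy P: R₀ = 0.77×0.0 + 0.37×3.0 + 0.27×4.3 + 0.15×5.2 + 0.12×4.4 = 3.5790
Strategy Q: R₀ = 0.56×0.0 + 0.29×0.0 + 0.23×0.0 + 0.12×4.8 + 0.06×2.8 = 0.7440
Strategy R: R₀ = 0.75×1.9 + 0.40×5.2 + 0.19×2.4 + 0.10×1.5 + 0.05×4.3 = 4.3260
Highest R₀: strategy R with 4.3260.

4.33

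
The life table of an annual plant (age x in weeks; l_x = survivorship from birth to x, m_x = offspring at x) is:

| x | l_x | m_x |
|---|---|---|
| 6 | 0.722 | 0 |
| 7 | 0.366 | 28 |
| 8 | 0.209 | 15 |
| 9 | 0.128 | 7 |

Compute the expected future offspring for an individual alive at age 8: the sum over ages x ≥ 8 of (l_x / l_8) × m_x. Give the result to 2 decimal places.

l_8 = 0.209. Conditional survival from age 8 to x is l_x / l_8.
  x=8: (0.209/0.209) × 15 = 15.0000
  x=9: (0.128/0.209) × 7 = 4.2871
Sum = 15.0000 + 4.2871 = 19.2871

19.29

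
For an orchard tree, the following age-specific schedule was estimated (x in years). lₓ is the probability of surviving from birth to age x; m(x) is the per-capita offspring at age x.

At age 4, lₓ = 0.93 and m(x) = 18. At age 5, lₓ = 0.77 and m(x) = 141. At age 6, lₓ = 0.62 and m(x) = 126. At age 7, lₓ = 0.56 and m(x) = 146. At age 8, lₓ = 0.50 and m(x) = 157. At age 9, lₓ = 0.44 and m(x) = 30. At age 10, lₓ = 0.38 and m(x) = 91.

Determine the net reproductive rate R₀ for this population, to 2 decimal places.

411.47

R₀ = Σ lₓ m(x):
  age 4: 0.93 × 18 = 16.7400
  age 5: 0.77 × 141 = 108.5700
  age 6: 0.62 × 126 = 78.1200
  age 7: 0.56 × 146 = 81.7600
  age 8: 0.50 × 157 = 78.5000
  age 9: 0.44 × 30 = 13.2000
  age 10: 0.38 × 91 = 34.5800
R₀ = 16.7400 + 108.5700 + 78.1200 + 81.7600 + 78.5000 + 13.2000 + 34.5800 = 411.4700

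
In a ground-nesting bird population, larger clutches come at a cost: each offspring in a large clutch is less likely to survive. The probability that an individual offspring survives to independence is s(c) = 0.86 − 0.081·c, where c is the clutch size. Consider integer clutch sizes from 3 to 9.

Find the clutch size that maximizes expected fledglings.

5

Expected fledglings = c × s(c):
  c=3: 3 × 0.617 = 1.851
  c=4: 4 × 0.536 = 2.144
  c=5: 5 × 0.455 = 2.275
  c=6: 6 × 0.374 = 2.244
  c=7: 7 × 0.293 = 2.051
  c=8: 8 × 0.212 = 1.696
  c=9: 9 × 0.131 = 1.179
Maximum at c = 5 (2.275 fledglings).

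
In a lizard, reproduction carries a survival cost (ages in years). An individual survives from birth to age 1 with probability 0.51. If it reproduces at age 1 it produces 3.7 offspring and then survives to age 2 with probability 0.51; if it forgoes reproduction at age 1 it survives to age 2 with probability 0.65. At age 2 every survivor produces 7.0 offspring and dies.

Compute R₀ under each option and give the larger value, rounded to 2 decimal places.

breed at age 1: R₀ = 0.51 × (3.7 + 0.51 × 7.0) = 0.51 × 7.2700 = 3.7077
delay to age 2: R₀ = 0.51 × (0.65 × 7.0) = 0.51 × 4.5500 = 2.3205
Higher: breed at age 1 (3.7077).

3.71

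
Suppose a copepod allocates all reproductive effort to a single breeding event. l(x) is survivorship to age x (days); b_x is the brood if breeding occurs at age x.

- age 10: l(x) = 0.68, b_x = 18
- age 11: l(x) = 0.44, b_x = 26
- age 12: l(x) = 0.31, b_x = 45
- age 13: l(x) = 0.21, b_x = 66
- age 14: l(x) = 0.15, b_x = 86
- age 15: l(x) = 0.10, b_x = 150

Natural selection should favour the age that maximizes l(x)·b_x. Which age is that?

15

Expected offspring if breeding at age x = l(x) × b_x:
  age 10: 0.68 × 18 = 12.240
  age 11: 0.44 × 26 = 11.440
  age 12: 0.31 × 45 = 13.950
  age 13: 0.21 × 66 = 13.860
  age 14: 0.15 × 86 = 12.900
  age 15: 0.10 × 150 = 15.000
Maximum at age 15 (15.000).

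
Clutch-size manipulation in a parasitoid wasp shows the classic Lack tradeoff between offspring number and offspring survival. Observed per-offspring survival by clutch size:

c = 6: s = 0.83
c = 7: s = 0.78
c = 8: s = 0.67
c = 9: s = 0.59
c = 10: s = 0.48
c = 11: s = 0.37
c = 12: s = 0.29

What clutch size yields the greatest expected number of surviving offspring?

Expected surviving offspring = c × s(c):
  c=6: 6 × 0.83 = 4.980
  c=7: 7 × 0.78 = 5.460
  c=8: 8 × 0.67 = 5.360
  c=9: 9 × 0.59 = 5.310
  c=10: 10 × 0.48 = 4.800
  c=11: 11 × 0.37 = 4.070
  c=12: 12 × 0.29 = 3.480
Maximum at c = 7 (5.460 surviving offspring).

7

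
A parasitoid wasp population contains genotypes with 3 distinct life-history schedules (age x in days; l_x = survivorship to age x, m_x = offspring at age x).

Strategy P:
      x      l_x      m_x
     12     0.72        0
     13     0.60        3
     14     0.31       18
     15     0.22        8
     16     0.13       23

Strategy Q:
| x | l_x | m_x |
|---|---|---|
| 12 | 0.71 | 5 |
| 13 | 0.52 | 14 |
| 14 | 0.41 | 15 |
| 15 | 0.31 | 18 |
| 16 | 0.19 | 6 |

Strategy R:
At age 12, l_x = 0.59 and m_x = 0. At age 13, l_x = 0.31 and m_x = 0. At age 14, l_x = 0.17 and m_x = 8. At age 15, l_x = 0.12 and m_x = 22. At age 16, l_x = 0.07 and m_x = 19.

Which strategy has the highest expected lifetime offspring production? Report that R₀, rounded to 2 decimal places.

Strategy P: R₀ = 0.72×0 + 0.60×3 + 0.31×18 + 0.22×8 + 0.13×23 = 12.1300
Strategy Q: R₀ = 0.71×5 + 0.52×14 + 0.41×15 + 0.31×18 + 0.19×6 = 23.7000
Strategy R: R₀ = 0.59×0 + 0.31×0 + 0.17×8 + 0.12×22 + 0.07×19 = 5.3300
Highest R₀: strategy Q with 23.7000.

23.70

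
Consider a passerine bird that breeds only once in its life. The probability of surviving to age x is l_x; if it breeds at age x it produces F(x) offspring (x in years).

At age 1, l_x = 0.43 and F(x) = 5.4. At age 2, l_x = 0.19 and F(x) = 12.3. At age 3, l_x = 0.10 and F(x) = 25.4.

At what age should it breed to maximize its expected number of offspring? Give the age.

3

Expected offspring if breeding at age x = l_x × F(x):
  age 1: 0.43 × 5.4 = 2.322
  age 2: 0.19 × 12.3 = 2.337
  age 3: 0.10 × 25.4 = 2.540
Maximum at age 3 (2.540).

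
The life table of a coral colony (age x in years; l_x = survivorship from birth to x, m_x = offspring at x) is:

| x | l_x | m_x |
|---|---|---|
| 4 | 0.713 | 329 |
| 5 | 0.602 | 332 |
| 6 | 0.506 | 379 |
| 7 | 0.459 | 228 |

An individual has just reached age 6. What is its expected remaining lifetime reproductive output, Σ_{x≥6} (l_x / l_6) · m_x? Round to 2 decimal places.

l_6 = 0.506. Conditional survival from age 6 to x is l_x / l_6.
  x=6: (0.506/0.506) × 379 = 379.0000
  x=7: (0.459/0.506) × 228 = 206.8221
Sum = 379.0000 + 206.8221 = 585.8221

585.82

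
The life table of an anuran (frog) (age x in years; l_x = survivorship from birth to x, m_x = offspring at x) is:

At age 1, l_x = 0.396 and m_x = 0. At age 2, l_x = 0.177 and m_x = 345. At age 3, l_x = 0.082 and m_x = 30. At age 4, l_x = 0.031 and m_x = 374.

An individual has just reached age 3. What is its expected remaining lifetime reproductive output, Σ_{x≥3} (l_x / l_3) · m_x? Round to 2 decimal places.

171.39

l_3 = 0.082. Conditional survival from age 3 to x is l_x / l_3.
  x=3: (0.082/0.082) × 30 = 30.0000
  x=4: (0.031/0.082) × 374 = 141.3902
Sum = 30.0000 + 141.3902 = 171.3902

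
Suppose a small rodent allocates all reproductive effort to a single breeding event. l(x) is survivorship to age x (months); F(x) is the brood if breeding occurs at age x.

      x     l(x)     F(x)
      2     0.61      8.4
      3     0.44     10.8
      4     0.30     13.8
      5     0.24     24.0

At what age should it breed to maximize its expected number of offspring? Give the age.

Expected offspring if breeding at age x = l(x) × F(x):
  age 2: 0.61 × 8.4 = 5.124
  age 3: 0.44 × 10.8 = 4.752
  age 4: 0.30 × 13.8 = 4.140
  age 5: 0.24 × 24.0 = 5.760
Maximum at age 5 (5.760).

5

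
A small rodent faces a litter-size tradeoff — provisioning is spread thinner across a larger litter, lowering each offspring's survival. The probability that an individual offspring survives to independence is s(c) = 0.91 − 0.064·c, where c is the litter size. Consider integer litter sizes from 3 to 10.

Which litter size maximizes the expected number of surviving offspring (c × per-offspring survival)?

7

Expected surviving offspring = c × s(c):
  c=3: 3 × 0.718 = 2.154
  c=4: 4 × 0.654 = 2.616
  c=5: 5 × 0.590 = 2.950
  c=6: 6 × 0.526 = 3.156
  c=7: 7 × 0.462 = 3.234
  c=8: 8 × 0.398 = 3.184
  c=9: 9 × 0.334 = 3.006
  c=10: 10 × 0.270 = 2.700
Maximum at c = 7 (3.234 surviving offspring).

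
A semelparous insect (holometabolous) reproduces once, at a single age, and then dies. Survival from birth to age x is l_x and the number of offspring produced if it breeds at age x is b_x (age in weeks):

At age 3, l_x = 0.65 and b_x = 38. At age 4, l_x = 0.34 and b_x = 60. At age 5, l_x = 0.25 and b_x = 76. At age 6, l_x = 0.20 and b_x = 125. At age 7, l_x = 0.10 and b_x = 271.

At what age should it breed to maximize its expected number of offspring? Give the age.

Expected offspring if breeding at age x = l_x × b_x:
  age 3: 0.65 × 38 = 24.700
  age 4: 0.34 × 60 = 20.400
  age 5: 0.25 × 76 = 19.000
  age 6: 0.20 × 125 = 25.000
  age 7: 0.10 × 271 = 27.100
Maximum at age 7 (27.100).

7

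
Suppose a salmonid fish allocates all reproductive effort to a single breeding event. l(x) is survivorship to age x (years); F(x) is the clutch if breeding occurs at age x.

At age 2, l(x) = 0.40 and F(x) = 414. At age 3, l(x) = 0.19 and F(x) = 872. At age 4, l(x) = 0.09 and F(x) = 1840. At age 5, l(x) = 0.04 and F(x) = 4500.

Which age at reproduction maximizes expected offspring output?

Expected offspring if breeding at age x = l(x) × F(x):
  age 2: 0.40 × 414 = 165.600
  age 3: 0.19 × 872 = 165.680
  age 4: 0.09 × 1840 = 165.600
  age 5: 0.04 × 4500 = 180.000
Maximum at age 5 (180.000).

5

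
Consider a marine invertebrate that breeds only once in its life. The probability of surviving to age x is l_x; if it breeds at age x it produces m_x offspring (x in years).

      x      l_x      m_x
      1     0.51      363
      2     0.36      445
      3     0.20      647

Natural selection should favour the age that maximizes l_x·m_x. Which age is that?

1

Expected offspring if breeding at age x = l_x × m_x:
  age 1: 0.51 × 363 = 185.130
  age 2: 0.36 × 445 = 160.200
  age 3: 0.20 × 647 = 129.400
Maximum at age 1 (185.130).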